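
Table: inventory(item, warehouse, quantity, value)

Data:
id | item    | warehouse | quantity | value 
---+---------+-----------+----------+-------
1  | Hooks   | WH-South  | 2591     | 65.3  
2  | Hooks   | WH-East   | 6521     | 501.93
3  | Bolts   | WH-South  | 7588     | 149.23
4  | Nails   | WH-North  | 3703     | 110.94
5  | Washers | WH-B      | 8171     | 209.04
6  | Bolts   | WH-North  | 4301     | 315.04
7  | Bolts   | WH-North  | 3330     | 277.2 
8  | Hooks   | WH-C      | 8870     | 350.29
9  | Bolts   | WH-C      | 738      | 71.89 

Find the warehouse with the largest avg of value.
SELECT warehouse, AVG(value) as val
FROM inventory
GROUP BY warehouse
ORDER BY val DESC
LIMIT 1

Result: WH-East with avg(value) = 501.93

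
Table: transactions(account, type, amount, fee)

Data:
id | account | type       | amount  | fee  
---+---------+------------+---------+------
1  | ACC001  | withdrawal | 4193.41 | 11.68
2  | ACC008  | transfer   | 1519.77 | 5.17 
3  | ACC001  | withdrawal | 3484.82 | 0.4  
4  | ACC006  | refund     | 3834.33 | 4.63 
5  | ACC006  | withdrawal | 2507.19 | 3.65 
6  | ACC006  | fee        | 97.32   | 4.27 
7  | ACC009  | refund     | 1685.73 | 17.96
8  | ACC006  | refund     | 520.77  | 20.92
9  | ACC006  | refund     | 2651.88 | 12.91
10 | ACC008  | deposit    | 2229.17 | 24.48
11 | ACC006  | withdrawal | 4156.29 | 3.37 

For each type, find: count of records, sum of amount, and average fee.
SELECT type,
       COUNT(*) as cnt,
       SUM(amount) as total_amount,
       AVG(fee) as avg_fee
FROM transactions
GROUP BY type

Result:
  deposit: 1 records, 2229.17 total amount, 24.48 avg fee
  fee: 1 records, 97.32 total amount, 4.27 avg fee
  refund: 4 records, 8692.71 total amount, 14.11 avg fee
  transfer: 1 records, 1519.77 total amount, 5.17 avg fee
  withdrawal: 4 records, 14341.71 total amount, 4.78 avg fee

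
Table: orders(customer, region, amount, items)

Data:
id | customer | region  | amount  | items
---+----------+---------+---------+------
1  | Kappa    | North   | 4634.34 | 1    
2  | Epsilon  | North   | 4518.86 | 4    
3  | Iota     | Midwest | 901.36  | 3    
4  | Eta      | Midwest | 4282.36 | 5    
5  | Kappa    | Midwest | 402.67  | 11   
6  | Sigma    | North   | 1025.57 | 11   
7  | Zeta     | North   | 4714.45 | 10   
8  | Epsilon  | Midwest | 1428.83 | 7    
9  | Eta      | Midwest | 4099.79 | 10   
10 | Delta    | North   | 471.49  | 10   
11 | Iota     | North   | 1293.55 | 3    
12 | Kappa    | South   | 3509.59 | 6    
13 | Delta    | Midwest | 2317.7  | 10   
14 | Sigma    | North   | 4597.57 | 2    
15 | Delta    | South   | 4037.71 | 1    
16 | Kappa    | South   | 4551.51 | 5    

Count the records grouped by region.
SELECT region, COUNT(*) as count
FROM orders
GROUP BY region

Result:
  Midwest: 6
  North: 7
  South: 3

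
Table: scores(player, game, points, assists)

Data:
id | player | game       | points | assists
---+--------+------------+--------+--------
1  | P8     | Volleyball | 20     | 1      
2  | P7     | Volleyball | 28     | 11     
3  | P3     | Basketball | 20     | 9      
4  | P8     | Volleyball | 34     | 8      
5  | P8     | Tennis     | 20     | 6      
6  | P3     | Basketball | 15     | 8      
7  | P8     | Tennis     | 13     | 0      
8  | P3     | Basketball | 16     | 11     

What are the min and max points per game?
SELECT game, MIN(points), MAX(points)
FROM scores
GROUP BY game

Result:
  Basketball: min=15, max=20
  Tennis: min=13, max=20
  Volleyball: min=20, max=34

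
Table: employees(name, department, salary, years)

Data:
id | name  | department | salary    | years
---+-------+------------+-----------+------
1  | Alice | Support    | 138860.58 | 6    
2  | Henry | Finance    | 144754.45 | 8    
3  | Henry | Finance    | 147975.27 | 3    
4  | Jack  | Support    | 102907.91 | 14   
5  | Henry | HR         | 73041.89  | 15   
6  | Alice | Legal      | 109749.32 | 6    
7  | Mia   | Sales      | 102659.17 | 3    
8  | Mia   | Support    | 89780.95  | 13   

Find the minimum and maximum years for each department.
SELECT department, MIN(years), MAX(years)
FROM employees
GROUP BY department

Result:
  Finance: min=3, max=8
  HR: min=15, max=15
  Legal: min=6, max=6
  Sales: min=3, max=3
  Support: min=6, max=14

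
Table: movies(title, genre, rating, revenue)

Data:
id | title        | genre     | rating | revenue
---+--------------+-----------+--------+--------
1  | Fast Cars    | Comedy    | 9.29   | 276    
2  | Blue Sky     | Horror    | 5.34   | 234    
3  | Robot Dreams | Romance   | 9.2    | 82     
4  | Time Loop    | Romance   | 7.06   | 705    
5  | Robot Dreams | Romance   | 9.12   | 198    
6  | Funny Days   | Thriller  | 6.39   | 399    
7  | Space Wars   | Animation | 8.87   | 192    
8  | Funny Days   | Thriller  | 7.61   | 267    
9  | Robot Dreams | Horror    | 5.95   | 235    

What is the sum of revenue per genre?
SELECT genre, SUM(revenue) as result
FROM movies
GROUP BY genre

Result:
  Animation: 192
  Comedy: 276
  Horror: 469
  Romance: 985
  Thriller: 666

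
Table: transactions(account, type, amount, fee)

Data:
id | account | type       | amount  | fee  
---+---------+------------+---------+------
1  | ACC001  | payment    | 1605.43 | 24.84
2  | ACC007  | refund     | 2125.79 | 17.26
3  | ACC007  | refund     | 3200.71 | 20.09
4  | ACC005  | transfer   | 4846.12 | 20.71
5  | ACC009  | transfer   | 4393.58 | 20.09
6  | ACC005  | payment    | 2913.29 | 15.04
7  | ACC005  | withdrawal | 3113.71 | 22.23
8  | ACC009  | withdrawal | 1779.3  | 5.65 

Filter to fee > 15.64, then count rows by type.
SELECT type, COUNT(*)
FROM transactions
WHERE fee > 15.64
GROUP BY type

Note: WHERE filters rows before grouping.

Result:
  payment: 1
  refund: 2
  transfer: 2
  withdrawal: 1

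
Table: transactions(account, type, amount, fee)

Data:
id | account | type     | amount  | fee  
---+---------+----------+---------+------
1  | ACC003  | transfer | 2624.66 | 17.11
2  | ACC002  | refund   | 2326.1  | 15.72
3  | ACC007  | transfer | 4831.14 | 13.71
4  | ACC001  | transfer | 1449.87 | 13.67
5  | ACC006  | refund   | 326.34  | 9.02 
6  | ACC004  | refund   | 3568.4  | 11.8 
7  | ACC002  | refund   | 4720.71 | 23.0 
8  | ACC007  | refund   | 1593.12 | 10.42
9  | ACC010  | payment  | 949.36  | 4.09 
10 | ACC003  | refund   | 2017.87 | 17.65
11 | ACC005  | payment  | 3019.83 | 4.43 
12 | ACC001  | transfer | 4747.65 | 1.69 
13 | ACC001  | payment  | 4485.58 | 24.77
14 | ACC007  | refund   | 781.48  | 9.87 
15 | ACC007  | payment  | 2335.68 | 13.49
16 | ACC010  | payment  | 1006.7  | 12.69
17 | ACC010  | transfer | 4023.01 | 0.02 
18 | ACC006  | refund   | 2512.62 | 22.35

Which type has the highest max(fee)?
SELECT type, MAX(fee) as val
FROM transactions
GROUP BY type
ORDER BY val DESC
LIMIT 1

Result: payment with max(fee) = 24.77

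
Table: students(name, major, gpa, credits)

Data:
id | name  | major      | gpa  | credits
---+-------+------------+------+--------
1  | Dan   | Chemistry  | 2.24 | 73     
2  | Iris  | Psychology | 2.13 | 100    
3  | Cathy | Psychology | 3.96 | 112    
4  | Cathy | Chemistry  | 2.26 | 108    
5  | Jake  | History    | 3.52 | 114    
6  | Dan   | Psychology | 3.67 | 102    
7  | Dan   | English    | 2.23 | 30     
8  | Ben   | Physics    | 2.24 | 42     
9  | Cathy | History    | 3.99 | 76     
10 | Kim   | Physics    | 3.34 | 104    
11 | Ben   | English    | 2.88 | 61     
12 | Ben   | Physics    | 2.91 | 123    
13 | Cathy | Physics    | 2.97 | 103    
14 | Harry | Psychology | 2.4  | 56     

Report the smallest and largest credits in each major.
SELECT major, MIN(credits), MAX(credits)
FROM students
GROUP BY major

Result:
  Chemistry: min=73, max=108
  English: min=30, max=61
  History: min=76, max=114
  Physics: min=42, max=123
  Psychology: min=56, max=112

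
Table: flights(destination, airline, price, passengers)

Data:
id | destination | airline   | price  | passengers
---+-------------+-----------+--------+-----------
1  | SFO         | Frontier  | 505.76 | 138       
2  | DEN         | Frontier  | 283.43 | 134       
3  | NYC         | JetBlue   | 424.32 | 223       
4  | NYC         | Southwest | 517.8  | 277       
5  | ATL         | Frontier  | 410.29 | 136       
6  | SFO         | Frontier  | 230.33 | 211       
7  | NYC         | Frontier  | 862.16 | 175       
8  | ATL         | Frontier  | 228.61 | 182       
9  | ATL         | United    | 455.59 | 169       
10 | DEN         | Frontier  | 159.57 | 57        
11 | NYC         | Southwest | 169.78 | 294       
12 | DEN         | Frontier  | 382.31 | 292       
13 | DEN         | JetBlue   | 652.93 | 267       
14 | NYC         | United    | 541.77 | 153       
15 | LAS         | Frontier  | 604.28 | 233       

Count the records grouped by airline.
SELECT airline, COUNT(*) as count
FROM flights
GROUP BY airline

Result:
  Frontier: 9
  JetBlue: 2
  Southwest: 2
  United: 2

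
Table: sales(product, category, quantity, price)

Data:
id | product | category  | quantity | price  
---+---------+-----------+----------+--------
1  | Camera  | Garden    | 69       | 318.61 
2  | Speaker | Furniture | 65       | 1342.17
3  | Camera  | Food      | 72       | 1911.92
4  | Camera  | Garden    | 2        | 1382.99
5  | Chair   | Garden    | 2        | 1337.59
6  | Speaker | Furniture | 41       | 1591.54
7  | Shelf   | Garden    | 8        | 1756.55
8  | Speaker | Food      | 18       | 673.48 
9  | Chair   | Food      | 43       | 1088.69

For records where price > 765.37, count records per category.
SELECT category, COUNT(*)
FROM sales
WHERE price > 765.37
GROUP BY category

Note: WHERE filters rows before grouping.

Result:
  Food: 2
  Furniture: 2
  Garden: 3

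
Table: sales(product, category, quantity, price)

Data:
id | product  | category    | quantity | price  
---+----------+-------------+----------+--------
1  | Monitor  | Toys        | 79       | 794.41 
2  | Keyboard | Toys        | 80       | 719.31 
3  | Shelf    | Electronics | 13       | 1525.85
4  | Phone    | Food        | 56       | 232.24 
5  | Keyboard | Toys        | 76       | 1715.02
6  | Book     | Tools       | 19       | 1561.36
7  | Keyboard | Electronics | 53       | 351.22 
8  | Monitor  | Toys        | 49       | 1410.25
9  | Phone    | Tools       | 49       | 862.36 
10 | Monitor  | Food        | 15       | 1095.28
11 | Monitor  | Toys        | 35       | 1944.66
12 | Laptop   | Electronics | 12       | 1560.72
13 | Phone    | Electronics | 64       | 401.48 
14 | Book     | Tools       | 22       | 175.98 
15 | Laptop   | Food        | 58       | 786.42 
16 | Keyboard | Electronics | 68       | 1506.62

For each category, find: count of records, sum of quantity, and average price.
SELECT category,
       COUNT(*) as cnt,
       SUM(quantity) as total_quantity,
       AVG(price) as avg_price
FROM sales
GROUP BY category

Result:
  Electronics: 5 records, 210 total quantity, 1069.18 avg price
  Food: 3 records, 129 total quantity, 704.65 avg price
  Tools: 3 records, 90 total quantity, 866.57 avg price
  Toys: 5 records, 319 total quantity, 1316.73 avg price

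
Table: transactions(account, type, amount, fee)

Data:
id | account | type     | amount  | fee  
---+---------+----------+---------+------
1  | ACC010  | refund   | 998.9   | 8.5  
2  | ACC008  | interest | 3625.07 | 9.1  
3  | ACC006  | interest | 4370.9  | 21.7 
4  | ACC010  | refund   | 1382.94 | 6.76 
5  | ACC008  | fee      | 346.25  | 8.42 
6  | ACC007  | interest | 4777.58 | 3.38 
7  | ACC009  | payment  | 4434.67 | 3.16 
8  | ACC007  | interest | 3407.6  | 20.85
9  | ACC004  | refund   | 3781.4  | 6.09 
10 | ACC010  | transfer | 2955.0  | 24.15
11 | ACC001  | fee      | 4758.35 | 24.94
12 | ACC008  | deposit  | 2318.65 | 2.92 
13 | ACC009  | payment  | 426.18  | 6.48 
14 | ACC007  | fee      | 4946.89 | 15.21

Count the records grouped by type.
SELECT type, COUNT(*) as count
FROM transactions
GROUP BY type

Result:
  deposit: 1
  fee: 3
  interest: 4
  payment: 2
  refund: 3
  transfer: 1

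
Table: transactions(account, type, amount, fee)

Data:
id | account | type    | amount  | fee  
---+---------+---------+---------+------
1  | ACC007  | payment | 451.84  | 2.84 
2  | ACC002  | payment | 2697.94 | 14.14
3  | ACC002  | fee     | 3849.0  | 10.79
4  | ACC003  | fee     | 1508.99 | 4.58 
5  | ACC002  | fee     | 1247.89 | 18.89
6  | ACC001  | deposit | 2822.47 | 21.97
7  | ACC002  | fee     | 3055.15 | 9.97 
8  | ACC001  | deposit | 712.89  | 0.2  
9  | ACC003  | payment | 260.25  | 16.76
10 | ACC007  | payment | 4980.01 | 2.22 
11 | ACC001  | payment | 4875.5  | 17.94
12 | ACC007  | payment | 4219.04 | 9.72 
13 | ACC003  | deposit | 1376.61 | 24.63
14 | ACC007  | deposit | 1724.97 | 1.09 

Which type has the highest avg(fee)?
SELECT type, AVG(fee) as val
FROM transactions
GROUP BY type
ORDER BY val DESC
LIMIT 1

Result: deposit with avg(fee) = 11.97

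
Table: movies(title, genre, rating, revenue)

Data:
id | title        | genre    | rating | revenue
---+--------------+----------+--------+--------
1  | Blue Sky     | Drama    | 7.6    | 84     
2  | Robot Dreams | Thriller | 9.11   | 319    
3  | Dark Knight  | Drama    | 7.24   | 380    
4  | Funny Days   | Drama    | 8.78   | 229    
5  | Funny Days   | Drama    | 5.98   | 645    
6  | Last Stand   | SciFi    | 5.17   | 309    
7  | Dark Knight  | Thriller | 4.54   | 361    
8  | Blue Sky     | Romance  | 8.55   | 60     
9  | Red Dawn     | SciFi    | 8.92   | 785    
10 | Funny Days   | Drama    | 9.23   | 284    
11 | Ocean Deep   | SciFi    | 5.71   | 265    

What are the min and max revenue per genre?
SELECT genre, MIN(revenue), MAX(revenue)
FROM movies
GROUP BY genre

Result:
  Drama: min=84, max=645
  Romance: min=60, max=60
  SciFi: min=265, max=785
  Thriller: min=319, max=361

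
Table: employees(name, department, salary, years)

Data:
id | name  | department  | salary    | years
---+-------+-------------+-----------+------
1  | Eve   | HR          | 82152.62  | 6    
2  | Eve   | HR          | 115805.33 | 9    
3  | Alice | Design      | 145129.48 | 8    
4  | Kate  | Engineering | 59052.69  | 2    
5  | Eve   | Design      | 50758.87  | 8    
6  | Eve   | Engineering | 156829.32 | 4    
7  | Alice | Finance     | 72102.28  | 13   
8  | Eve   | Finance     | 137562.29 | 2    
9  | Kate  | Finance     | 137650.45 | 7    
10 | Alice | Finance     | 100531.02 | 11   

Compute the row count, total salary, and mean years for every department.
SELECT department,
       COUNT(*) as cnt,
       SUM(salary) as total_salary,
       AVG(years) as avg_years
FROM employees
GROUP BY department

Result:
  Design: 2 records, 195888.35 total salary, 8.00 avg years
  Engineering: 2 records, 215882.01 total salary, 3.00 avg years
  Finance: 4 records, 447846.04 total salary, 8.25 avg years
  HR: 2 records, 197957.95 total salary, 7.50 avg years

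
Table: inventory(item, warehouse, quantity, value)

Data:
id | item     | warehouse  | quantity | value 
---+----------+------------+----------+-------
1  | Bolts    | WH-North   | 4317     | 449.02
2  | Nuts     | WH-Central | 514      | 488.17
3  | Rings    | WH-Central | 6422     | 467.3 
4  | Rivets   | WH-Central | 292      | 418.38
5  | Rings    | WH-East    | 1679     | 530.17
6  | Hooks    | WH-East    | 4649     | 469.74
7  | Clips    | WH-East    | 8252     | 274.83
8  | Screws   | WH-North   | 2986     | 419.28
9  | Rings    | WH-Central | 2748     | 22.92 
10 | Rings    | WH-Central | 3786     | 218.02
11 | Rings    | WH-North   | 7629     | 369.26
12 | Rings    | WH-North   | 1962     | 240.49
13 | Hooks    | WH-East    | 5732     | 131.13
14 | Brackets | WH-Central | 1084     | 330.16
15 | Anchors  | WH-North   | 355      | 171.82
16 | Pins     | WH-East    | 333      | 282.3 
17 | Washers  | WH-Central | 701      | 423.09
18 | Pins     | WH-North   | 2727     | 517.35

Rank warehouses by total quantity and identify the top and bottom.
SELECT warehouse, SUM(quantity)
FROM inventory
GROUP BY warehouse
ORDER BY SUM(quantity)

All groups:
  WH-Central: 15547
  WH-North: 19976
  WH-East: 20645

Highest: WH-East (20645)
Lowest: WH-Central (15547)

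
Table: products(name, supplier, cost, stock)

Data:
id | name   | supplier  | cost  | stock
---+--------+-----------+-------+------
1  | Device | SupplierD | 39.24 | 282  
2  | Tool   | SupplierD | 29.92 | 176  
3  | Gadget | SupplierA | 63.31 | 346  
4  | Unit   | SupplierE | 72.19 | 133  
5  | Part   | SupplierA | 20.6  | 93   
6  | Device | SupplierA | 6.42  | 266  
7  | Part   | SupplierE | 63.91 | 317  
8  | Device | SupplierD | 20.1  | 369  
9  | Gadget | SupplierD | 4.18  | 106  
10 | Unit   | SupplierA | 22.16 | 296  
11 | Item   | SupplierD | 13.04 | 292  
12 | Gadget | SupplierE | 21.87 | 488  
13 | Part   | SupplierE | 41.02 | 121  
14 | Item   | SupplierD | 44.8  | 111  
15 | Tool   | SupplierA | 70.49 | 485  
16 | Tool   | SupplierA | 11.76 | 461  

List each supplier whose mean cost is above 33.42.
SELECT supplier, AVG(cost)
FROM products
GROUP BY supplier
HAVING AVG(cost) > 33.42

Result:
  SupplierE: avg=49.75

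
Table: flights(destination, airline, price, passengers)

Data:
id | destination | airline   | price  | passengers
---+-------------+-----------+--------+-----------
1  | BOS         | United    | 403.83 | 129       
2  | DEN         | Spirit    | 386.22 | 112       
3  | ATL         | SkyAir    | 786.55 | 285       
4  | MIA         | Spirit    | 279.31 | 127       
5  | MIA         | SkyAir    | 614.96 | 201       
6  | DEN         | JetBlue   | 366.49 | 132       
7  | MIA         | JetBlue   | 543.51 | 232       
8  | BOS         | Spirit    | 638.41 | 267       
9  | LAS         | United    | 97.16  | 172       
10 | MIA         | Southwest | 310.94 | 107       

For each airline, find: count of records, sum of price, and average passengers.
SELECT airline,
       COUNT(*) as cnt,
       SUM(price) as total_price,
       AVG(passengers) as avg_passengers
FROM flights
GROUP BY airline

Result:
  JetBlue: 2 records, 910.00 total price, 182.00 avg passengers
  SkyAir: 2 records, 1401.51 total price, 243.00 avg passengers
  Southwest: 1 records, 310.94 total price, 107.00 avg passengers
  Spirit: 3 records, 1303.94 total price, 168.67 avg passengers
  United: 2 records, 500.99 total price, 150.50 avg passengers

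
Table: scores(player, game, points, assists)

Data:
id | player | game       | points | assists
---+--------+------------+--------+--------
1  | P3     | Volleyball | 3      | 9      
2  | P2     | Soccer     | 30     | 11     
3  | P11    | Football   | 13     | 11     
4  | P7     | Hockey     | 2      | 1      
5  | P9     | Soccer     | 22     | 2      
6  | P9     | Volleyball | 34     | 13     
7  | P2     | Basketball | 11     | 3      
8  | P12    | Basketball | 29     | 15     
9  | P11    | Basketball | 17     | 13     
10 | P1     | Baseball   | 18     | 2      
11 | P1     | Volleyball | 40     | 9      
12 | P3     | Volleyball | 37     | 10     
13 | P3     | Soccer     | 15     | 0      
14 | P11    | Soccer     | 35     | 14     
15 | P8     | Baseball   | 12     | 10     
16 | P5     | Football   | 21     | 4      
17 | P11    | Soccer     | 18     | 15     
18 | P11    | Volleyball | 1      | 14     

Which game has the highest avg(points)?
SELECT game, AVG(points) as val
FROM scores
GROUP BY game
ORDER BY val DESC
LIMIT 1

Result: Soccer with avg(points) = 24.00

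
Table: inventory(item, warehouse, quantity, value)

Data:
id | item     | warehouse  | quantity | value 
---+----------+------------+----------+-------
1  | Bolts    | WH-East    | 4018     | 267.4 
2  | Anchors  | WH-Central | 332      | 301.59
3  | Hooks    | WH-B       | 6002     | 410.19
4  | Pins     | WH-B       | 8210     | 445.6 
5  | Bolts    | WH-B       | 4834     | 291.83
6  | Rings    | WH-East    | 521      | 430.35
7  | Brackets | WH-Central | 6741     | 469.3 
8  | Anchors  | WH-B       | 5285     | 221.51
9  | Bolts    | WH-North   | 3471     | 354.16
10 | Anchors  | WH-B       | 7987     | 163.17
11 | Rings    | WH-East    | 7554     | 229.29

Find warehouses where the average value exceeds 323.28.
SELECT warehouse, AVG(value)
FROM inventory
GROUP BY warehouse
HAVING AVG(value) > 323.28

Result:
  WH-Central: avg=385.45
  WH-North: avg=354.16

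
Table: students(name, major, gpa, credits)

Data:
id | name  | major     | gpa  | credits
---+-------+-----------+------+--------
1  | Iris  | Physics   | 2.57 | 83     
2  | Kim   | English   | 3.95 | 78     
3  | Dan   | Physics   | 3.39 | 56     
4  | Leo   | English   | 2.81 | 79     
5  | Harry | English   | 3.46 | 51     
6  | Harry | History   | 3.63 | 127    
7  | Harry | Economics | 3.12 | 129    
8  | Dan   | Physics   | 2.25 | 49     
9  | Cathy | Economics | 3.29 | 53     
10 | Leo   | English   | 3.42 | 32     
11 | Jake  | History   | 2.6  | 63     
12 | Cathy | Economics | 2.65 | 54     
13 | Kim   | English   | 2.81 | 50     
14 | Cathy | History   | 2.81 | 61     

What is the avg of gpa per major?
SELECT major, AVG(gpa) as result
FROM students
GROUP BY major

Result:
  Economics: 3.02
  English: 3.29
  History: 3.01
  Physics: 2.74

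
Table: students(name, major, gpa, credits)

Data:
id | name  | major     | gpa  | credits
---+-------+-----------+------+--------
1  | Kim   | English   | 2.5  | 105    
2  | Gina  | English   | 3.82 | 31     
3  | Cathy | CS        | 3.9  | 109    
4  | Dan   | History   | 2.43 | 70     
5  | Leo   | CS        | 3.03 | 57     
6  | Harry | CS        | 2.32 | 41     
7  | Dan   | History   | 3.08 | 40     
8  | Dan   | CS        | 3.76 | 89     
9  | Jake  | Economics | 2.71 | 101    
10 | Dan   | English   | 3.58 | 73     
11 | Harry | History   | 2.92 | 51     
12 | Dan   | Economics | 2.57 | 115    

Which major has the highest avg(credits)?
SELECT major, AVG(credits) as val
FROM students
GROUP BY major
ORDER BY val DESC
LIMIT 1

Result: Economics with avg(credits) = 108.00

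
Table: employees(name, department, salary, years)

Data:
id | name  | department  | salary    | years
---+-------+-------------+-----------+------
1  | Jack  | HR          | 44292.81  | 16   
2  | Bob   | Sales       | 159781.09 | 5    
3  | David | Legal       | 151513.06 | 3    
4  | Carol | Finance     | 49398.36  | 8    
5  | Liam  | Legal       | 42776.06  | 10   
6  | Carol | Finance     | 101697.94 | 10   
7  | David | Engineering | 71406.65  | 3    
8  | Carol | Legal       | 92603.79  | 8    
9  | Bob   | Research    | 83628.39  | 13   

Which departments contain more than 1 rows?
SELECT department, COUNT(*) as cnt
FROM employees
GROUP BY department
HAVING COUNT(*) > 1

Result:
  Finance: 2
  Legal: 3

Note: HAVING filters groups after aggregation, WHERE filters rows before.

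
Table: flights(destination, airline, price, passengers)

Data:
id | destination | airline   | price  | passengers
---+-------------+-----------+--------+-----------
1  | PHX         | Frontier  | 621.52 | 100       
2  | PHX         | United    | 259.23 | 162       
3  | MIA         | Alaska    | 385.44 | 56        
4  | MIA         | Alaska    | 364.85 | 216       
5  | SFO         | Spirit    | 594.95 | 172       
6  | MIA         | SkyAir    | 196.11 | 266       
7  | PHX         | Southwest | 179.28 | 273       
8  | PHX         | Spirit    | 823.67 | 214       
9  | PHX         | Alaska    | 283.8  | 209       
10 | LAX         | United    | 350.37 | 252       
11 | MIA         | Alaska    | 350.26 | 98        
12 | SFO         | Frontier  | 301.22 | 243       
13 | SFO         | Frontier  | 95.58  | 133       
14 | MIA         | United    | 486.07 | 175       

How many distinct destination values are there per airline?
SELECT airline, COUNT(DISTINCT destination)
FROM flights
GROUP BY airline

Result:
  Alaska: 2 distinct
  Frontier: 2 distinct
  SkyAir: 1 distinct
  Southwest: 1 distinct
  Spirit: 2 distinct
  United: 3 distinct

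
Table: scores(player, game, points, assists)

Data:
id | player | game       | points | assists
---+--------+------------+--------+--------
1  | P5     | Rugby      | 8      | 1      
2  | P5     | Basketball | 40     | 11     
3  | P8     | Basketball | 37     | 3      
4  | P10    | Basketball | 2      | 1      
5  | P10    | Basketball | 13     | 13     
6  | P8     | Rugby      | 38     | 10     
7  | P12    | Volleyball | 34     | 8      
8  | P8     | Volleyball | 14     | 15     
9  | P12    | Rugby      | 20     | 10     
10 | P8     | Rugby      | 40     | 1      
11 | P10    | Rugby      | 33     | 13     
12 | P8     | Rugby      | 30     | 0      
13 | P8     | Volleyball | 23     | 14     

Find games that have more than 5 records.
SELECT game, COUNT(*) as cnt
FROM scores
GROUP BY game
HAVING COUNT(*) > 5

Result:
  Rugby: 6

Note: HAVING filters groups after aggregation, WHERE filters rows before.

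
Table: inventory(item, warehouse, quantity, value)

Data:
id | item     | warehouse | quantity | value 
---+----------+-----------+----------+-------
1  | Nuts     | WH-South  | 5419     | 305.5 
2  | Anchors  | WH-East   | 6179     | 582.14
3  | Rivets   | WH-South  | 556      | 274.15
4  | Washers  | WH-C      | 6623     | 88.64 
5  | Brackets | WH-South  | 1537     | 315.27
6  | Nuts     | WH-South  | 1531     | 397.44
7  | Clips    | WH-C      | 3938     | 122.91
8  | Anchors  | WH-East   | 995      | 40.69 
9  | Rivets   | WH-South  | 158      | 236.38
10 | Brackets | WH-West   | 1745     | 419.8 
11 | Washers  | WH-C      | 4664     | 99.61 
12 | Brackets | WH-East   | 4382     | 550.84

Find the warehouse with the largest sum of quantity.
SELECT warehouse, SUM(quantity) as val
FROM inventory
GROUP BY warehouse
ORDER BY val DESC
LIMIT 1

Result: WH-C with sum(quantity) = 15225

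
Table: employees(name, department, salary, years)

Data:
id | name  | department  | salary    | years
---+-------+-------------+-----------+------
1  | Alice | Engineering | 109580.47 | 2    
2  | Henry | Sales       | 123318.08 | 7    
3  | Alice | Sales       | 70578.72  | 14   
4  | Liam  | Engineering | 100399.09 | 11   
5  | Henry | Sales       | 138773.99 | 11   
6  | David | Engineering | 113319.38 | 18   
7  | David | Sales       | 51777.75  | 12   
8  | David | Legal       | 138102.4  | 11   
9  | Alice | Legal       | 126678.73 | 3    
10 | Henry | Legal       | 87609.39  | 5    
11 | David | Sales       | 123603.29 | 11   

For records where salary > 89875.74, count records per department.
SELECT department, COUNT(*)
FROM employees
WHERE salary > 89875.74
GROUP BY department

Note: WHERE filters rows before grouping.

Result:
  Engineering: 3
  Legal: 2
  Sales: 3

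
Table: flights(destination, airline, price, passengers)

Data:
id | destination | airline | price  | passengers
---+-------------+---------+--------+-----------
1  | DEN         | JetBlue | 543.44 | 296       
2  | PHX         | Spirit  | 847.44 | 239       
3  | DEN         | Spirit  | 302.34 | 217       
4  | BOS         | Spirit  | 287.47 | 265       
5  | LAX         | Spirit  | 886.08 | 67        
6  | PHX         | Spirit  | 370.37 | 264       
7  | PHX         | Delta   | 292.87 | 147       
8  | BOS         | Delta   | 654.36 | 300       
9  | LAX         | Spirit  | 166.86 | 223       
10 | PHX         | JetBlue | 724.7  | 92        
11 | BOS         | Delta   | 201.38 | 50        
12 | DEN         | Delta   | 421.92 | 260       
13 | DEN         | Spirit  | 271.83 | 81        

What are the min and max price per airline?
SELECT airline, MIN(price), MAX(price)
FROM flights
GROUP BY airline

Result:
  Delta: min=201.38, max=654.36
  JetBlue: min=543.44, max=724.70
  Spirit: min=166.86, max=886.08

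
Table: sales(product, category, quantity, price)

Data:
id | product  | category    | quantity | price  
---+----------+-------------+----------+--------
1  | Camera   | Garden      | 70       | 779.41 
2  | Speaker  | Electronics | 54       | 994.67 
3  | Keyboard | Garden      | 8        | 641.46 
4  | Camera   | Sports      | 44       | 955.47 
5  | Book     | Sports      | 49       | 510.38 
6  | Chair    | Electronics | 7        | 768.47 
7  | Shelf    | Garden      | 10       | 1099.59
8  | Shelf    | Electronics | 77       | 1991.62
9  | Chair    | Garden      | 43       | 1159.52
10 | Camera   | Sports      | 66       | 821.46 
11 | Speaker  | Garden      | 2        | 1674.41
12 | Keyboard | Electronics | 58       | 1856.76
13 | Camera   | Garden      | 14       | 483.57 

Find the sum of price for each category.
SELECT category, SUM(price) as result
FROM sales
GROUP BY category

Result:
  Electronics: 5611.52
  Garden: 5837.96
  Sports: 2287.31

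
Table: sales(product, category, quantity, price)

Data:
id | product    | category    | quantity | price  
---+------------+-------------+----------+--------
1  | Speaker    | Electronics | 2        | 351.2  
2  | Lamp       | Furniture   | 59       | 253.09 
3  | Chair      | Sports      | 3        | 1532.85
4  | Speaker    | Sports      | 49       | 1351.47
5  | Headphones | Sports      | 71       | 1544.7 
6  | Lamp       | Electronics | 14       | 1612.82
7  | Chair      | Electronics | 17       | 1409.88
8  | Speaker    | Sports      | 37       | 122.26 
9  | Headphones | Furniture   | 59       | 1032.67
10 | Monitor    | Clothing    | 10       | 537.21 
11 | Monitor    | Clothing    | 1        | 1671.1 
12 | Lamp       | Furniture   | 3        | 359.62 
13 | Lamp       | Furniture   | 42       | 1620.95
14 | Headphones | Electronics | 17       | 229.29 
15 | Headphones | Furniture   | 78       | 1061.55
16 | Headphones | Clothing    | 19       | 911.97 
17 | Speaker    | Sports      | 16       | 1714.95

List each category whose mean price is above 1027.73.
SELECT category, AVG(price)
FROM sales
GROUP BY category
HAVING AVG(price) > 1027.73

Result:
  Clothing: avg=1040.09
  Sports: avg=1253.25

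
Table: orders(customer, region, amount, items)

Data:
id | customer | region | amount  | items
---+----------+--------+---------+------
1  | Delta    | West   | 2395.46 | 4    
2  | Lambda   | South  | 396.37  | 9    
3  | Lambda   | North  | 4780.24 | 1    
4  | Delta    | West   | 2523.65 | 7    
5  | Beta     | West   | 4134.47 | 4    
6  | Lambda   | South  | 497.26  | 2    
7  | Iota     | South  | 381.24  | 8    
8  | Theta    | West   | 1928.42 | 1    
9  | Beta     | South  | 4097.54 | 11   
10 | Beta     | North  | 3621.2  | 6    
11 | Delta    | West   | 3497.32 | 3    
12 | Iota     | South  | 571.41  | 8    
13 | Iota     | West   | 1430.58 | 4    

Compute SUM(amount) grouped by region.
SELECT region, SUM(amount) as result
FROM orders
GROUP BY region

Result:
  North: 8401.44
  South: 5943.82
  West: 15909.90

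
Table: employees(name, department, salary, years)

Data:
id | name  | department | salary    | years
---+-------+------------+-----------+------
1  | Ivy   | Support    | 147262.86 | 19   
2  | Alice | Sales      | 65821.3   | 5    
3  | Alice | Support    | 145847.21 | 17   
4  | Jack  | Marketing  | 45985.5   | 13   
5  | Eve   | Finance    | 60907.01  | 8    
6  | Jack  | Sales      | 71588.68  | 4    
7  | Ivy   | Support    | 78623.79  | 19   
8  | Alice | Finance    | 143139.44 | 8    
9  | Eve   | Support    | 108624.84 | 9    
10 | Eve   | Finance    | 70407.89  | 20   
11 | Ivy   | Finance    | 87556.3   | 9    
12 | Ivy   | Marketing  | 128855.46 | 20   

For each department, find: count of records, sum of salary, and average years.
SELECT department,
       COUNT(*) as cnt,
       SUM(salary) as total_salary,
       AVG(years) as avg_years
FROM employees
GROUP BY department

Result:
  Finance: 4 records, 362010.64 total salary, 11.25 avg years
  Marketing: 2 records, 174840.96 total salary, 16.50 avg years
  Sales: 2 records, 137409.98 total salary, 4.50 avg years
  Support: 4 records, 480358.70 total salary, 16.00 avg years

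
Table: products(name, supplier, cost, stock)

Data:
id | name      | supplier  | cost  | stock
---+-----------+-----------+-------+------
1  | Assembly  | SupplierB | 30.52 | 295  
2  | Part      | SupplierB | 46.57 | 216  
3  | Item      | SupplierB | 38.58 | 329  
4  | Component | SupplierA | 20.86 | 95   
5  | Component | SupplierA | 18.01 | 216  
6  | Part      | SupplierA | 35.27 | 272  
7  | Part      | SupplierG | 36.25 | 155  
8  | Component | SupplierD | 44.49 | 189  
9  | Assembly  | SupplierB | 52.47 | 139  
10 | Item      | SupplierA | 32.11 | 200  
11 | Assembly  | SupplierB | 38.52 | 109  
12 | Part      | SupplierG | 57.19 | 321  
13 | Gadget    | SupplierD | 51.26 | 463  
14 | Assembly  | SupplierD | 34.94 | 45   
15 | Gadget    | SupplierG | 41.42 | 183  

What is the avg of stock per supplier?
SELECT supplier, AVG(stock) as result
FROM products
GROUP BY supplier

Result:
  SupplierA: 195.75
  SupplierB: 217.60
  SupplierD: 232.33
  SupplierG: 219.67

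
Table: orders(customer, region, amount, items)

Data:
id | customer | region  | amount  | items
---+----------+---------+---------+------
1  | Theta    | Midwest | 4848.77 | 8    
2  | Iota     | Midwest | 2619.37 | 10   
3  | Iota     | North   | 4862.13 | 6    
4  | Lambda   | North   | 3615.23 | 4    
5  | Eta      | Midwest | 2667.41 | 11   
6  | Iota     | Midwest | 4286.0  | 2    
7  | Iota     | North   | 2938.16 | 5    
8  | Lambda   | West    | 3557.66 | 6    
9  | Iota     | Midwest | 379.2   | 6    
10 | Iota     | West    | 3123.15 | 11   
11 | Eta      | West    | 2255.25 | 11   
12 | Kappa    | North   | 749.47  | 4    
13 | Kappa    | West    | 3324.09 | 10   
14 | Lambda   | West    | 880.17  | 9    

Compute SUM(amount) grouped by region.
SELECT region, SUM(amount) as result
FROM orders
GROUP BY region

Result:
  Midwest: 14800.75
  North: 12164.99
  West: 13140.32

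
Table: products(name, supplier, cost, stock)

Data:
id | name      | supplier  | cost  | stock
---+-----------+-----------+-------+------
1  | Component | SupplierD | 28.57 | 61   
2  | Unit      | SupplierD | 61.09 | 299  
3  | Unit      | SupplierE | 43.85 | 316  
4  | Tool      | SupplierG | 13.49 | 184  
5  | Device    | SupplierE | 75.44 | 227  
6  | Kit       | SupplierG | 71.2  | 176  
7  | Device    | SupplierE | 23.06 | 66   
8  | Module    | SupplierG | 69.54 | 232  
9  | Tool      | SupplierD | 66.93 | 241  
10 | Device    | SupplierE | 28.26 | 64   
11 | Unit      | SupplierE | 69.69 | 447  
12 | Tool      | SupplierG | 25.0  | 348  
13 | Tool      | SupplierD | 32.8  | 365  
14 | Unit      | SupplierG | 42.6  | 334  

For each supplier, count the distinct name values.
SELECT supplier, COUNT(DISTINCT name)
FROM products
GROUP BY supplier

Result:
  SupplierD: 3 distinct
  SupplierE: 2 distinct
  SupplierG: 4 distinct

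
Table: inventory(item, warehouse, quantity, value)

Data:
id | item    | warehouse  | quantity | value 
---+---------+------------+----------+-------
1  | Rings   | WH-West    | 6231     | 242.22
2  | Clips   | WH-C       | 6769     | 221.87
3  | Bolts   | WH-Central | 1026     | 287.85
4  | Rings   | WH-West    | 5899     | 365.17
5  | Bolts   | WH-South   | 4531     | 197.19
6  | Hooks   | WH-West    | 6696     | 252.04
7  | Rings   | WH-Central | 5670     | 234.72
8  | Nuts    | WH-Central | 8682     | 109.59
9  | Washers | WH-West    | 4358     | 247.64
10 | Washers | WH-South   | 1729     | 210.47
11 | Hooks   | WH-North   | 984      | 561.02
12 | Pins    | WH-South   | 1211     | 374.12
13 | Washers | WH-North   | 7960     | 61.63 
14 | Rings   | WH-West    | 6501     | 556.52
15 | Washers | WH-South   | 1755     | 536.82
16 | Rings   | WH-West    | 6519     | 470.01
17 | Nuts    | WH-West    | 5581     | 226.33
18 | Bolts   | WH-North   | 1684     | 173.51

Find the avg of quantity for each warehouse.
SELECT warehouse, AVG(quantity) as result
FROM inventory
GROUP BY warehouse

Result:
  WH-C: 6769.00
  WH-Central: 5126.00
  WH-North: 3542.67
  WH-South: 2306.50
  WH-West: 5969.29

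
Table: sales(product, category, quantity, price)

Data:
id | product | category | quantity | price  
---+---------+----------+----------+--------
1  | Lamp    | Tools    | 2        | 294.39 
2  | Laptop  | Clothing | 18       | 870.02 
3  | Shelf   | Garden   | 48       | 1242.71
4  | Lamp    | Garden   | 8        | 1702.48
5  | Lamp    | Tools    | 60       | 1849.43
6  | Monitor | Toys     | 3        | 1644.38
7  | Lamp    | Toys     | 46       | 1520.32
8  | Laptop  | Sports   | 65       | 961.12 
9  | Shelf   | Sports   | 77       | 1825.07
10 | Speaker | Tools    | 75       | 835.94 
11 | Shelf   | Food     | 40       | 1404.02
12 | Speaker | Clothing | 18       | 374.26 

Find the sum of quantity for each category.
SELECT category, SUM(quantity) as result
FROM sales
GROUP BY category

Result:
  Clothing: 36
  Food: 40
  Garden: 56
  Sports: 142
  Tools: 137
  Toys: 49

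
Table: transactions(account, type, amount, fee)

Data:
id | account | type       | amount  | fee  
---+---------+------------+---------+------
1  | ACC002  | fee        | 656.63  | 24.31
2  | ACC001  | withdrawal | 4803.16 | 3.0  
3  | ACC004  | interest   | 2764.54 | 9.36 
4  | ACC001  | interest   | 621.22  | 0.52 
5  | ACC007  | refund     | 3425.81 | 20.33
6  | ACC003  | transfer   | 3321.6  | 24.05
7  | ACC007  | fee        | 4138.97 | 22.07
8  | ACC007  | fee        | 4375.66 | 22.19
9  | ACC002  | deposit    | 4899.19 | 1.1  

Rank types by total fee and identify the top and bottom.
SELECT type, SUM(fee)
FROM transactions
GROUP BY type
ORDER BY SUM(fee)

All groups:
  deposit: 1.10
  withdrawal: 3.00
  interest: 9.88
  refund: 20.33
  transfer: 24.05
  fee: 68.57

Highest: fee (68.57)
Lowest: deposit (1.10)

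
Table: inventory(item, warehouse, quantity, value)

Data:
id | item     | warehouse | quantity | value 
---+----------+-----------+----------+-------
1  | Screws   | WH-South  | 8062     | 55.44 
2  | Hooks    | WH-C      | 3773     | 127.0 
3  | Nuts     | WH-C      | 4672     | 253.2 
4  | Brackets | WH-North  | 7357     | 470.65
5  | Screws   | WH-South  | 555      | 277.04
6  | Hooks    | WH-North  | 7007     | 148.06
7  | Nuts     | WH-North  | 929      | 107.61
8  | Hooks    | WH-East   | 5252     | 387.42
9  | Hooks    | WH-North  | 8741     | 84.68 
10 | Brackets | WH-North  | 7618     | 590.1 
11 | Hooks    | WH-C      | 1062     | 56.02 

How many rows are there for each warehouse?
SELECT warehouse, COUNT(*) as count
FROM inventory
GROUP BY warehouse

Result:
  WH-C: 3
  WH-East: 1
  WH-North: 5
  WH-South: 2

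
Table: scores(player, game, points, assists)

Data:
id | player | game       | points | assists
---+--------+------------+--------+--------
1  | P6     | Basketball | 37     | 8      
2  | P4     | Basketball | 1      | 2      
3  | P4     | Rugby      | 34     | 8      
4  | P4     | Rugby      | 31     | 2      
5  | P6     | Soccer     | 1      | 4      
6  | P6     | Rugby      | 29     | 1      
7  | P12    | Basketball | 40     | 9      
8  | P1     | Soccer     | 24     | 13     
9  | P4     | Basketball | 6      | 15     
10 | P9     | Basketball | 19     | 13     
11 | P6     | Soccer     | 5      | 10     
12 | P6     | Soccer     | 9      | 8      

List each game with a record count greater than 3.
SELECT game, COUNT(*) as cnt
FROM scores
GROUP BY game
HAVING COUNT(*) > 3

Result:
  Basketball: 5
  Soccer: 4

Note: HAVING filters groups after aggregation, WHERE filters rows before.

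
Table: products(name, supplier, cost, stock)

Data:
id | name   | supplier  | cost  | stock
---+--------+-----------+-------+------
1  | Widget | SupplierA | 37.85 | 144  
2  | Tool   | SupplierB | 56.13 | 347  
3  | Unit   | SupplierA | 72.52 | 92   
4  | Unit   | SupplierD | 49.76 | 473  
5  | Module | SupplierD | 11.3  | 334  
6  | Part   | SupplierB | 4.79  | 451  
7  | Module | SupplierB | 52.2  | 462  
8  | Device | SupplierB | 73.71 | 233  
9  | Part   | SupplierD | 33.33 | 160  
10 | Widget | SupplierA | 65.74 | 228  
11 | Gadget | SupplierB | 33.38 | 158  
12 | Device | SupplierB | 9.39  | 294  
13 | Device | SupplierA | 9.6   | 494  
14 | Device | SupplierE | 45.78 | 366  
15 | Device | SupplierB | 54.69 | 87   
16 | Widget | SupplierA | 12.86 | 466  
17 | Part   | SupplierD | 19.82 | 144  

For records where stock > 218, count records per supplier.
SELECT supplier, COUNT(*)
FROM products
WHERE stock > 218
GROUP BY supplier

Note: WHERE filters rows before grouping.

Result:
  SupplierA: 3
  SupplierB: 5
  SupplierD: 2
  SupplierE: 1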